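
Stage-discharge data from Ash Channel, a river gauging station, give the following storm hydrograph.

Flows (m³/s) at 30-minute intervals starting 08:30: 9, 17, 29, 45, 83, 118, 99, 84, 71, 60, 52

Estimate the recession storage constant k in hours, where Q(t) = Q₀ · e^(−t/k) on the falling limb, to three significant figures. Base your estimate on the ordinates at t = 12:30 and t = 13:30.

On the falling limb, Q drops from 71 to 52 m³/s between t = 12:30 and t = 13:30 (Δt = 1 h).
k = −Δt / ln(Q₂/Q₁) = −1 / ln(52/71) = 3.21 h.

k ≈ 3.21 h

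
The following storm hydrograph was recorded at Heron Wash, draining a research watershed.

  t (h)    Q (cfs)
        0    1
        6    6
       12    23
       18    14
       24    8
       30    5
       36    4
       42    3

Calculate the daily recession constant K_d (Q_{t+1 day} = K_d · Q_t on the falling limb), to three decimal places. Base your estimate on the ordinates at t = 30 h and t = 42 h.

Between t = 30 h and t = 42 h the flow falls from 5 to 3 cfs over 2×6 h = 12 h.
Per-interval ratio K = (3/5)^(1/2) = 0.7746; K_d = K^(24/6) = 0.360.

K_d ≈ 0.360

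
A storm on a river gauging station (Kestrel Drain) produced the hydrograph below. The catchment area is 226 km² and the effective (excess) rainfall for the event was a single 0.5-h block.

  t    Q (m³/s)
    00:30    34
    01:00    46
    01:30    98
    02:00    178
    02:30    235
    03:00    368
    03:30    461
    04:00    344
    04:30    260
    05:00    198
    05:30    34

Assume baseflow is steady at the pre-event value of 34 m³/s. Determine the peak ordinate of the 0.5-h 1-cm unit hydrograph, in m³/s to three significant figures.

Direct runoff: 0.0, 12.0, 64.0, 144.0, 201.0, 334.0, 427.0, 310.0, 226.0, 164.0, 0.0 m³/s; ΣQ_DR = 1882 m³/s, peak = 427.0 m³/s.
Runoff depth d = ΣQ_DR·Δt / A = 1882 × 1800 / (226 km²) = 14.99 mm.
The 1-cm UH is the DRH scaled by (10 mm)/d, so U_p = 427.0 × 10/14.99 = 285 m³/s.

U_p ≈ 285 m³/s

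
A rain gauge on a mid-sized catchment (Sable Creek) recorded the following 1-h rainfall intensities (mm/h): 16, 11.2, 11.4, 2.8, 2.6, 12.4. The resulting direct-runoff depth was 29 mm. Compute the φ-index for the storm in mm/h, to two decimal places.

Only the 4 blocks with intensity above φ contribute runoff: 16, 11.2, 11.4, 12.4 mm/h.
Σ(I−φ)·Δt = d  ⇒  (16+11.2+11.4+12.4 − 4φ)·1 = 29
φ = (51.00 − 29/1) / 4 = 5.50 mm/h.

φ ≈ 5.50 mm/h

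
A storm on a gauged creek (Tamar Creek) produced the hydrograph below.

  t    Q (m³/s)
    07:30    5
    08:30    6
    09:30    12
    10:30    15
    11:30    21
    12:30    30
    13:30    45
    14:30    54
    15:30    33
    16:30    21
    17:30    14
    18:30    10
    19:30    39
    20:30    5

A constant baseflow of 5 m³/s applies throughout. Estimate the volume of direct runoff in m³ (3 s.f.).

V ≈ 8.64 × 10^5 m³

Direct-runoff ordinates (Q − Q_b): 0.0, 1.0, 7.0, 10.0, 16.0, 25.0, 40.0, 49.0, 28.0, 16.0, 9.0, 5.0, 34.0, 0.0 m³/s.
ΣQ_DR = 240.0 m³/s.
With Δt = 1 h = 3600 s, V = ΣQ_DR · Δt = 240.0 × 3600 = 8.64 × 10^5 m³.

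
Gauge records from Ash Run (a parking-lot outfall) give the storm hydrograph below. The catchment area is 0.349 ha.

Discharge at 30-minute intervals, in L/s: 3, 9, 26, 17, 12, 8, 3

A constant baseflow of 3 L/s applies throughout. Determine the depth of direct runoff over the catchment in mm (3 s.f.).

Direct runoff: 0.0, 6.0, 23.0, 14.0, 9.0, 5.0, 0.0 L/s; ΣQ_DR = 57.00 L/s.
V = ΣQ_DR · Δt = 57.00 × 1800 s = 1.026 × 10^5 L.
Over A = 0.349 ha, depth = V / A = 29.4 mm.

d ≈ 29.4 mm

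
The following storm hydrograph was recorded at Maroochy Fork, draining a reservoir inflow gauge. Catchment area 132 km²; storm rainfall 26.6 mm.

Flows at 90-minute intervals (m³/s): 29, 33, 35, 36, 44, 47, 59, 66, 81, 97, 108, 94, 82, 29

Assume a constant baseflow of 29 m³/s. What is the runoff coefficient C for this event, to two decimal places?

C ≈ 0.67

ΣQ_DR = 434.0 m³/s; V = ΣQ_DR·Δt = 2.344 × 10^6 m³.
Runoff depth d = V / A = 17.75 mm.
C = d / P = 17.75 / 26.6 = 0.67.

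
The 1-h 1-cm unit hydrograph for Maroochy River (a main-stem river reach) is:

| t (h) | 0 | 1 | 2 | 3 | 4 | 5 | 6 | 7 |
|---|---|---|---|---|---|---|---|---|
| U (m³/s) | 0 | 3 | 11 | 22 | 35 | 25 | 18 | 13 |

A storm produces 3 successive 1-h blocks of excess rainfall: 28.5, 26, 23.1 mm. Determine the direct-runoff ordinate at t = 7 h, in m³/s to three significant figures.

Q ≈ 142 m³/s

By discrete convolution, Q_j = Σ (P_i / 10 mm) · U_{j−i}.
At t = 7 h (j=7): Q = (28.5/10)·13 + (26/10)·18 + (23.1/10)·25 = 142 m³/s.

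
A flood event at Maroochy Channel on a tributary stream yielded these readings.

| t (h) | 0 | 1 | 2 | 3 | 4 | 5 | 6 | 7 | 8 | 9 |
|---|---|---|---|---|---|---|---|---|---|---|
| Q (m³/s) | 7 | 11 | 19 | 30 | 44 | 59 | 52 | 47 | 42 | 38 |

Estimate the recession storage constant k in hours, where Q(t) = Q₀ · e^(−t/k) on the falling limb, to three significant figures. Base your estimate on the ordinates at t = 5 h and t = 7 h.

k ≈ 8.80 h

On the falling limb, Q drops from 59 to 47 m³/s between t = 5 h and t = 7 h (Δt = 2 h).
k = −Δt / ln(Q₂/Q₁) = −2 / ln(47/59) = 8.80 h.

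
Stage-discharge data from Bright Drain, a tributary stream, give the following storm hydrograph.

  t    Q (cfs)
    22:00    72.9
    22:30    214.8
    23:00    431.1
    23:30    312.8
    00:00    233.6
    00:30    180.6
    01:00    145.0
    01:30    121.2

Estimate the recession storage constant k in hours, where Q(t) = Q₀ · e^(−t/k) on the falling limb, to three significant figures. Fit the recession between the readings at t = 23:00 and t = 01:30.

k ≈ 1.97 h

On the falling limb, Q drops from 431.1 to 121.2 cfs between t = 23:00 and t = 01:30 (Δt = 2.5 h).
k = −Δt / ln(Q₂/Q₁) = −2.5 / ln(121.2/431.1) = 1.97 h.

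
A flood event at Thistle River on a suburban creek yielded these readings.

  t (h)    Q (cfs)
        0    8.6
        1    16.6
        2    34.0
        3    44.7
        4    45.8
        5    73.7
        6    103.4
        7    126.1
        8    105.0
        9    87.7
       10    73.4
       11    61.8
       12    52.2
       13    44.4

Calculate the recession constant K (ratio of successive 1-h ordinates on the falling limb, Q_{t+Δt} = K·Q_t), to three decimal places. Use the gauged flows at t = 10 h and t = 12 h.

Using the recession-limb readings at t = 10 h and t = 12 h: Q falls from 73.4 to 52.2 cfs over 2 intervals.
K = (Q₂/Q₁)^(1/2) = (52.2/73.4)^(1/2) = 0.843.

K ≈ 0.843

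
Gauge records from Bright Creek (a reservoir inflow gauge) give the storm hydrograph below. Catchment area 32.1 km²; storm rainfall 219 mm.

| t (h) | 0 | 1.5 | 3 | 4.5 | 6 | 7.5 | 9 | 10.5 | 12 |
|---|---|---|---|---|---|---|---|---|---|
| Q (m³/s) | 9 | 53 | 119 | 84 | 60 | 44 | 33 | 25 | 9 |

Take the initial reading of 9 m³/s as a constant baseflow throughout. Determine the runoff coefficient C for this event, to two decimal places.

ΣQ_DR = 355.0 m³/s; V = ΣQ_DR·Δt = 1.917 × 10^6 m³.
Runoff depth d = V / A = 59.72 mm.
C = d / P = 59.72 / 219 = 0.27.

C ≈ 0.27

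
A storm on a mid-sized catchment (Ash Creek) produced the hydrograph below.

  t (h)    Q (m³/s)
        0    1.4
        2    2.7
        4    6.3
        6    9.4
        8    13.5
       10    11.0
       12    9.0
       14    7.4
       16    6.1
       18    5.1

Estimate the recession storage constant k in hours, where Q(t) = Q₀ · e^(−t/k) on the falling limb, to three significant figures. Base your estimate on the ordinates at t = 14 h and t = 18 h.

k ≈ 10.7 h

On the falling limb, Q drops from 7.4 to 5.1 m³/s between t = 14 h and t = 18 h (Δt = 4 h).
k = −Δt / ln(Q₂/Q₁) = −4 / ln(5.1/7.4) = 10.7 h.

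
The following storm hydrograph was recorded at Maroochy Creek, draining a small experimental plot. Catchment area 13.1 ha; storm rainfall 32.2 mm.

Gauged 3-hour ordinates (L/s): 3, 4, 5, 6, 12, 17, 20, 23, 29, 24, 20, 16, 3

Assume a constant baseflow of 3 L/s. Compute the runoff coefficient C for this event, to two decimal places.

C ≈ 0.37

ΣQ_DR = 143.0 L/s; V = ΣQ_DR·Δt = 1.544 × 10^6 L.
Runoff depth d = V / A = 11.79 mm.
C = d / P = 11.79 / 32.2 = 0.37.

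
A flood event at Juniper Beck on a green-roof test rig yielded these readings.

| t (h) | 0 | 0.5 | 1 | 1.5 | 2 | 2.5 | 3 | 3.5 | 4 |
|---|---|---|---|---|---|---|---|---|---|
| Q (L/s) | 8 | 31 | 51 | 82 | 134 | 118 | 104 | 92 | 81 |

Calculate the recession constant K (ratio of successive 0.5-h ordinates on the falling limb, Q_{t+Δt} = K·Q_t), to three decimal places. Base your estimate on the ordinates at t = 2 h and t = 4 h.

K ≈ 0.882

Using the recession-limb readings at t = 2 h and t = 4 h: Q falls from 134 to 81 L/s over 4 intervals.
K = (Q₂/Q₁)^(1/4) = (81/134)^(1/4) = 0.882.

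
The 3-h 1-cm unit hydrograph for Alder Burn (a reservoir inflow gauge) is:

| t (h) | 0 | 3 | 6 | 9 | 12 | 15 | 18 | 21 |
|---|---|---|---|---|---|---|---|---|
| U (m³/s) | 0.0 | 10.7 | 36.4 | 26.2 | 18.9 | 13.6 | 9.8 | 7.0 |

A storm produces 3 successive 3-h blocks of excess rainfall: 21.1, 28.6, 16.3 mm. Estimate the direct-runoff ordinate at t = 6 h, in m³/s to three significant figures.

By discrete convolution, Q_j = Σ (P_i / 10 mm) · U_{j−i}.
At t = 6 h (j=2): Q = (21.1/10)·36.4 + (28.6/10)·10.7 + (16.3/10)·0.0 = 107 m³/s.

Q ≈ 107 m³/s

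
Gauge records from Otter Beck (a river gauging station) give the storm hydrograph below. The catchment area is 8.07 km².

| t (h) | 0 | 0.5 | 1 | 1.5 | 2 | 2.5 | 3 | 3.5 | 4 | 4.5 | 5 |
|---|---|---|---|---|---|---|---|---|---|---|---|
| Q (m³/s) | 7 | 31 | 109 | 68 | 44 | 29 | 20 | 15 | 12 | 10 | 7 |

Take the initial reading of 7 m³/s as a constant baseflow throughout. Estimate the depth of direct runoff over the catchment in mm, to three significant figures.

d ≈ 61.3 mm

Direct runoff: 0.0, 24.0, 102.0, 61.0, 37.0, 22.0, 13.0, 8.0, 5.0, 3.0, 0.0 m³/s; ΣQ_DR = 275.0 m³/s.
V = ΣQ_DR · Δt = 275.0 × 1800 s = 4.950 × 10^5 m³.
Over A = 8.07 km², depth = V / A = 61.3 mm.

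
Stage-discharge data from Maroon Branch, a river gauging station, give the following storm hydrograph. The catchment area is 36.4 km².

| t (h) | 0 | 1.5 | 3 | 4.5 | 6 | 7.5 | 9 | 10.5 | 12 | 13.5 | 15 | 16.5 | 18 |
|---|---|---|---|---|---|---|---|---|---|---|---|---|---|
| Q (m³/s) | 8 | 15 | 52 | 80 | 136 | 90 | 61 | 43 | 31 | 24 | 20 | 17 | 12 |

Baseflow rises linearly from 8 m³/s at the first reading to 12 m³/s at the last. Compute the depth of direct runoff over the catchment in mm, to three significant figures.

Direct runoff: 0.00, 6.67, 43.33, 71.00, 126.67, 80.33, 51.00, 32.67, 20.33, 13.00, 8.67, 5.33, 0.00 m³/s; ΣQ_DR = 459.0 m³/s.
V = ΣQ_DR · Δt = 459.0 × 5400 s = 2.479 × 10^6 m³.
Over A = 36.4 km², depth = V / A = 68.1 mm.

d ≈ 68.1 mm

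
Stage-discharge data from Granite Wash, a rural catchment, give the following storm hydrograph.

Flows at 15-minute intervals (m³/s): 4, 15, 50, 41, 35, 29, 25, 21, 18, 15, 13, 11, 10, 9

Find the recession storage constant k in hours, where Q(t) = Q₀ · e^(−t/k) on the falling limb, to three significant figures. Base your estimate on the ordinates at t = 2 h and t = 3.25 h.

On the falling limb, Q drops from 18 to 9 m³/s between t = 2 h and t = 3.25 h (Δt = 1.25 h).
k = −Δt / ln(Q₂/Q₁) = −1.25 / ln(9/18) = 1.80 h.

k ≈ 1.80 h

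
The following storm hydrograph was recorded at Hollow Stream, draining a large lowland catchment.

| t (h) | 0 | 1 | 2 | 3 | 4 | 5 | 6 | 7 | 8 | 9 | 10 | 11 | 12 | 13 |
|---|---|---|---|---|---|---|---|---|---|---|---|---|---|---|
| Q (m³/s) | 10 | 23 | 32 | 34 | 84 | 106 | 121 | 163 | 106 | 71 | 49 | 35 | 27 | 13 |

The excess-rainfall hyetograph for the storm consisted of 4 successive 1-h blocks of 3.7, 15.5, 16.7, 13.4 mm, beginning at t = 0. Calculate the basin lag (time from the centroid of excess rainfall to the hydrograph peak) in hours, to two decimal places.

t_L ≈ 4.69 h

Centroid of excess rainfall: t_c = Σ P_i·t̄_i / ΣP_i = 2.3073 h (block centres at 0.5, 1.5, 2.5, 3.5 h).
Hydrograph peak occurs at t = 7 h, so basin lag t_L = 7 − 2.3073 = 4.69 h.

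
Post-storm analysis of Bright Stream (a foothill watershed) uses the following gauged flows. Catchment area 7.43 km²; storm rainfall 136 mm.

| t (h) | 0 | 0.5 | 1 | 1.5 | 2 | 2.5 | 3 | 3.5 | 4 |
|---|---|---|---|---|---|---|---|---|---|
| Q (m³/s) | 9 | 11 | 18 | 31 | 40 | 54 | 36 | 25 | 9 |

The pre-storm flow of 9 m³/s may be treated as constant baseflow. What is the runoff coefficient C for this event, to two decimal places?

C ≈ 0.27

ΣQ_DR = 152.0 m³/s; V = ΣQ_DR·Δt = 2.736 × 10^5 m³.
Runoff depth d = V / A = 36.82 mm.
C = d / P = 36.82 / 136 = 0.27.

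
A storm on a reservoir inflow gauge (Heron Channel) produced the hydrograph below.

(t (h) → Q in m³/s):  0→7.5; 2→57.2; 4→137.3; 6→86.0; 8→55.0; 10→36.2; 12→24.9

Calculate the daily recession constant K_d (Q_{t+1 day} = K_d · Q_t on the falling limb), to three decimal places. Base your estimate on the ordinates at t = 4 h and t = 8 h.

Between t = 4 h and t = 8 h the flow falls from 137.3 to 55.0 m³/s over 2×2 h = 4 h.
Per-interval ratio K = (55.0/137.3)^(1/2) = 0.6329; K_d = K^(24/2) = 0.004.

K_d ≈ 0.004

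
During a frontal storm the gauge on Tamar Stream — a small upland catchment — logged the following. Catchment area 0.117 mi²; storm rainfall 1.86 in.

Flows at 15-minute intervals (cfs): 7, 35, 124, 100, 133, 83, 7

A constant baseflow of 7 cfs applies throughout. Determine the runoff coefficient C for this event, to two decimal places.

ΣQ_DR = 440.0 cfs; V = ΣQ_DR·Δt = 3.960 × 10^5 ft³.
Runoff depth d = V / A = 1.457 in.
C = d / P = 1.457 / 1.86 = 0.78.

C ≈ 0.78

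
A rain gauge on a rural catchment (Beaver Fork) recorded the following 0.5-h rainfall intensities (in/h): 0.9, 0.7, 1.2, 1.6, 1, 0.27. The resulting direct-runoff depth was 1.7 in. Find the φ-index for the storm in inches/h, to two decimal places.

Only the 5 blocks with intensity above φ contribute runoff: 0.9, 0.7, 1.2, 1.6, 1 in/h.
Σ(I−φ)·Δt = d  ⇒  (0.9+0.7+1.2+1.6+1 − 5φ)·0.5 = 1.7
φ = (5.400 − 1.7/0.5) / 5 = 0.40 in/h.

φ ≈ 0.40 in/h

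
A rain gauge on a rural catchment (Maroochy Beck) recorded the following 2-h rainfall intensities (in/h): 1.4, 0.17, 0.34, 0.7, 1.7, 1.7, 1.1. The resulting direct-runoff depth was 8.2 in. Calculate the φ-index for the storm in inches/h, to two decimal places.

φ ≈ 0.50 in/h

Only the 5 blocks with intensity above φ contribute runoff: 1.4, 0.7, 1.7, 1.7, 1.1 in/h.
Σ(I−φ)·Δt = d  ⇒  (1.4+0.7+1.7+1.7+1.1 − 5φ)·2 = 8.2
φ = (6.600 − 8.2/2) / 5 = 0.50 in/h.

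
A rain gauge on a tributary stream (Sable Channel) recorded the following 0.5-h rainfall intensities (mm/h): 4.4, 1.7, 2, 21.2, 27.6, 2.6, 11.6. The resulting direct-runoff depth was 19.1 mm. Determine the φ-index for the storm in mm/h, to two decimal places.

φ ≈ 7.40 mm/h

Only the 3 blocks with intensity above φ contribute runoff: 21.2, 27.6, 11.6 mm/h.
Σ(I−φ)·Δt = d  ⇒  (21.2+27.6+11.6 − 3φ)·0.5 = 19.1
φ = (60.40 − 19.1/0.5) / 3 = 7.40 mm/h.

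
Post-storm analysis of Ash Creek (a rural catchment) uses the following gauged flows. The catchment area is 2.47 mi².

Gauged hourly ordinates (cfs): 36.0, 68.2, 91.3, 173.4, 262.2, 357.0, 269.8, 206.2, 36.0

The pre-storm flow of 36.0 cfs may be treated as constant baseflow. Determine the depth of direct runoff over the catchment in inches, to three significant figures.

Direct runoff: 0.0, 32.2, 55.3, 137.4, 226.2, 321.0, 233.8, 170.2, 0.0 cfs; ΣQ_DR = 1176 cfs.
V = ΣQ_DR · Δt = 1176 × 3600 s = 4.234 × 10^6 ft³.
Over A = 2.47 mi², depth = V / A = 0.738 in.

d ≈ 0.738 in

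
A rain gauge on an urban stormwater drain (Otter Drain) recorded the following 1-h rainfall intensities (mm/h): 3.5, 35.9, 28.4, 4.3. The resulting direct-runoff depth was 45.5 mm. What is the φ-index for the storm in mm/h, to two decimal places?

φ ≈ 9.40 mm/h

Only the 2 blocks with intensity above φ contribute runoff: 35.9, 28.4 mm/h.
Σ(I−φ)·Δt = d  ⇒  (35.9+28.4 − 2φ)·1 = 45.5
φ = (64.30 − 45.5/1) / 2 = 9.40 mm/h.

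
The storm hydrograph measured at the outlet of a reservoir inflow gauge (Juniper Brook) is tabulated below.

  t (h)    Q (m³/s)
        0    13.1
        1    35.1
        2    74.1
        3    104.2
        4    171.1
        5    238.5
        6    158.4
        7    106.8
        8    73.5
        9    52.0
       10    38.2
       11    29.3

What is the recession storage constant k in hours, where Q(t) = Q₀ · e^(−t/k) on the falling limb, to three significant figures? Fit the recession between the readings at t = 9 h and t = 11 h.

On the falling limb, Q drops from 52.0 to 29.3 m³/s between t = 9 h and t = 11 h (Δt = 2 h).
k = −Δt / ln(Q₂/Q₁) = −2 / ln(29.3/52.0) = 3.49 h.

k ≈ 3.49 h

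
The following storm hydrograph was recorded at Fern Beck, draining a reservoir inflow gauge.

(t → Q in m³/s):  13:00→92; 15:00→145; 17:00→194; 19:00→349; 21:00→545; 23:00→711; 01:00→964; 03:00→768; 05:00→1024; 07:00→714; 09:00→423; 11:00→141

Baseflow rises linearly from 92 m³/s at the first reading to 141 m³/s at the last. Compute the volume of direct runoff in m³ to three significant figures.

V ≈ 3.36 × 10^7 m³

Direct-runoff ordinates (Q − Q_b): 0.00, 48.55, 93.09, 243.64, 435.18, 596.73, 845.27, 644.82, 896.36, 581.91, 286.45, 0.00 m³/s.
ΣQ_DR = 4672 m³/s.
With Δt = 2 h = 7200 s, V = ΣQ_DR · Δt = 4672 × 7200 = 3.36 × 10^7 m³.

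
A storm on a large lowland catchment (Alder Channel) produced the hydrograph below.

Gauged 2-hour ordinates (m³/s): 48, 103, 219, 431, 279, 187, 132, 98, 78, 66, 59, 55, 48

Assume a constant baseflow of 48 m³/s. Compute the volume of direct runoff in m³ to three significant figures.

Direct-runoff ordinates (Q − Q_b): 0.0, 55.0, 171.0, 383.0, 231.0, 139.0, 84.0, 50.0, 30.0, 18.0, 11.0, 7.0, 0.0 m³/s.
ΣQ_DR = 1179 m³/s.
With Δt = 2 h = 7200 s, V = ΣQ_DR · Δt = 1179 × 7200 = 8.49 × 10^6 m³.

V ≈ 8.49 × 10^6 m³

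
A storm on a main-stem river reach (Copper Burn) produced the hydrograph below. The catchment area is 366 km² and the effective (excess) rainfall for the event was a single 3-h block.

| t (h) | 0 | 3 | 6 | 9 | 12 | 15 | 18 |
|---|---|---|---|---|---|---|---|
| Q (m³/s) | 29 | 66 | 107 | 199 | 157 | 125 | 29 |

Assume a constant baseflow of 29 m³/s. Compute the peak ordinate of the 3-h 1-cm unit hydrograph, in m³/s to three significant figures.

Direct runoff: 0.0, 37.0, 78.0, 170.0, 128.0, 96.0, 0.0 m³/s; ΣQ_DR = 509.0 m³/s, peak = 170.0 m³/s.
Runoff depth d = ΣQ_DR·Δt / A = 509.0 × 10800 / (366 km²) = 15.02 mm.
The 1-cm UH is the DRH scaled by (10 mm)/d, so U_p = 170.0 × 10/15.02 = 113 m³/s.

U_p ≈ 113 m³/s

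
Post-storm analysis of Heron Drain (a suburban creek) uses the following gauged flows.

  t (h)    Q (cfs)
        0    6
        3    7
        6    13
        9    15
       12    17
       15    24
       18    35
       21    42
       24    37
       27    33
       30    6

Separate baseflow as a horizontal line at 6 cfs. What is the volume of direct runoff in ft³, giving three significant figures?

V ≈ 1.83 × 10^6 ft³

Direct-runoff ordinates (Q − Q_b): 0.0, 1.0, 7.0, 9.0, 11.0, 18.0, 29.0, 36.0, 31.0, 27.0, 0.0 cfs.
ΣQ_DR = 169.0 cfs.
With Δt = 3 h = 10800 s, V = ΣQ_DR · Δt = 169.0 × 10800 = 1.83 × 10^6 ft³.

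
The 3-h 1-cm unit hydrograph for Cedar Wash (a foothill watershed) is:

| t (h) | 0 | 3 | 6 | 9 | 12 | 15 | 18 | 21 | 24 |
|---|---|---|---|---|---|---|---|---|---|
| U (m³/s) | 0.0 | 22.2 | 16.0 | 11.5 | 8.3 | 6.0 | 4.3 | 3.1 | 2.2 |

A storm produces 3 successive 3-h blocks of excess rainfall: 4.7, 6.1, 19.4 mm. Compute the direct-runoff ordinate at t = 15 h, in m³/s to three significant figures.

By discrete convolution, Q_j = Σ (P_i / 10 mm) · U_{j−i}.
At t = 15 h (j=5): Q = (4.7/10)·6.0 + (6.1/10)·8.3 + (19.4/10)·11.5 = 30.2 m³/s.

Q ≈ 30.2 m³/s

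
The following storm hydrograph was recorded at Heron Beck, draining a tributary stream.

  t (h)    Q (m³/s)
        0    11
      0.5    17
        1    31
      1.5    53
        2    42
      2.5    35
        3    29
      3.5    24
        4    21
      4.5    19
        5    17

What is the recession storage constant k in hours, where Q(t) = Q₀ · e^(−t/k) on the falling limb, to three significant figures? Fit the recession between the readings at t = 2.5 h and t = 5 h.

k ≈ 3.46 h

On the falling limb, Q drops from 35 to 17 m³/s between t = 2.5 h and t = 5 h (Δt = 2.5 h).
k = −Δt / ln(Q₂/Q₁) = −2.5 / ln(17/35) = 3.46 h.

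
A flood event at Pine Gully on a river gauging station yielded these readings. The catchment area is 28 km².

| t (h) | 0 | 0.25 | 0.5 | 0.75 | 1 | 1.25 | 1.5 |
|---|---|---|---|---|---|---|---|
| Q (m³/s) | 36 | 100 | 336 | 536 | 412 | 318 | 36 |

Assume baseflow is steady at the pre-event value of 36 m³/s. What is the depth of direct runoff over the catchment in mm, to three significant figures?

d ≈ 48.9 mm

Direct runoff: 0.0, 64.0, 300.0, 500.0, 376.0, 282.0, 0.0 m³/s; ΣQ_DR = 1522 m³/s.
V = ΣQ_DR · Δt = 1522 × 900 s = 1.370 × 10^6 m³.
Over A = 28 km², depth = V / A = 48.9 mm.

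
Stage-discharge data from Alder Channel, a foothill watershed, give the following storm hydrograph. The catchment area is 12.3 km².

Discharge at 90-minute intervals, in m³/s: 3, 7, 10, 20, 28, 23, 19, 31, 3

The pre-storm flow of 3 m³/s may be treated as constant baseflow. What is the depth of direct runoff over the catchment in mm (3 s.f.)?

d ≈ 51.4 mm

Direct runoff: 0.0, 4.0, 7.0, 17.0, 25.0, 20.0, 16.0, 28.0, 0.0 m³/s; ΣQ_DR = 117.0 m³/s.
V = ΣQ_DR · Δt = 117.0 × 5400 s = 6.318 × 10^5 m³.
Over A = 12.3 km², depth = V / A = 51.4 mm.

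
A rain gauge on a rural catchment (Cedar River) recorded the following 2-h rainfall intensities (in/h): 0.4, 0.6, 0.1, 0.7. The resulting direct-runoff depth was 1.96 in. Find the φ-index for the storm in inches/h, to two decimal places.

Only the 3 blocks with intensity above φ contribute runoff: 0.4, 0.6, 0.7 in/h.
Σ(I−φ)·Δt = d  ⇒  (0.4+0.6+0.7 − 3φ)·2 = 1.96
φ = (1.700 − 1.96/2) / 3 = 0.24 in/h.

φ ≈ 0.24 in/h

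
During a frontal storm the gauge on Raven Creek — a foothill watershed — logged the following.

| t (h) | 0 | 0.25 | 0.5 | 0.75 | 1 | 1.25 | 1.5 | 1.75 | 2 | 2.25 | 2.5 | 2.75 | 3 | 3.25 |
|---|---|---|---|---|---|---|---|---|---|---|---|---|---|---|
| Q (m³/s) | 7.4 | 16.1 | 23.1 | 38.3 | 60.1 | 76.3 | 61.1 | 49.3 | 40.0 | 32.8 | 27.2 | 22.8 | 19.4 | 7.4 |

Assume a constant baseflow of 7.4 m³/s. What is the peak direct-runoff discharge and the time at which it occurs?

Q_p = 68.9 m³/s at t = 1.25 h

Subtracting baseflow gives direct-runoff ordinates: 0.0, 8.7, 15.7, 30.9, 52.7, 68.9, 53.7, 41.9, 32.6, 25.4, 19.8, 15.4, 12.0, 0.0 m³/s.
The maximum is 68.9 m³/s, occurring at the reading for t = 1.25 h.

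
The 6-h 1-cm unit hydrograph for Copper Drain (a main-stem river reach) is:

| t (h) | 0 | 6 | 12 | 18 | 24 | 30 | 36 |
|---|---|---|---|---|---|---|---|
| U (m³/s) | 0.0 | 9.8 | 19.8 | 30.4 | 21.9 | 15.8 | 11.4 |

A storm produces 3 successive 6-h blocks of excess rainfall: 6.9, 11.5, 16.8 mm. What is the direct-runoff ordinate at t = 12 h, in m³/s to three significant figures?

By discrete convolution, Q_j = Σ (P_i / 10 mm) · U_{j−i}.
At t = 12 h (j=2): Q = (6.9/10)·19.8 + (11.5/10)·9.8 + (16.8/10)·0.0 = 24.9 m³/s.

Q ≈ 24.9 m³/s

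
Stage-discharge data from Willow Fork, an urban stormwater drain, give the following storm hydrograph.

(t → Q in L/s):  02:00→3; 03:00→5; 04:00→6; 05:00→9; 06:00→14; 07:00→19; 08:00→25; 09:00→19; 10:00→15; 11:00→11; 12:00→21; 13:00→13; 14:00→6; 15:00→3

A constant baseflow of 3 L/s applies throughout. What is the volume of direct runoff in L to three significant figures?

V ≈ 4.57 × 10^5 L

Direct-runoff ordinates (Q − Q_b): 0.0, 2.0, 3.0, 6.0, 11.0, 16.0, 22.0, 16.0, 12.0, 8.0, 18.0, 10.0, 3.0, 0.0 L/s.
ΣQ_DR = 127.0 L/s.
With Δt = 1 h = 3600 s, V = ΣQ_DR · Δt = 127.0 × 3600 = 4.57 × 10^5 L.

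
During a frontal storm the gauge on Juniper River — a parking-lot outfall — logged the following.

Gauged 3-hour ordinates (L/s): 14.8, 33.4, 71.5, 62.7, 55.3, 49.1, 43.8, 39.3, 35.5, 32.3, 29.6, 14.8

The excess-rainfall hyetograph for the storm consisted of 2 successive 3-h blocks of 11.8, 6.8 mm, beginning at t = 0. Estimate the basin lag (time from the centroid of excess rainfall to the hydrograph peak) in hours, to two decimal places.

t_L ≈ 3.40 h

Centroid of excess rainfall: t_c = Σ P_i·t̄_i / ΣP_i = 2.5968 h (block centres at 1.5, 4.5 h).
Hydrograph peak occurs at t = 6 h, so basin lag t_L = 6 − 2.5968 = 3.40 h.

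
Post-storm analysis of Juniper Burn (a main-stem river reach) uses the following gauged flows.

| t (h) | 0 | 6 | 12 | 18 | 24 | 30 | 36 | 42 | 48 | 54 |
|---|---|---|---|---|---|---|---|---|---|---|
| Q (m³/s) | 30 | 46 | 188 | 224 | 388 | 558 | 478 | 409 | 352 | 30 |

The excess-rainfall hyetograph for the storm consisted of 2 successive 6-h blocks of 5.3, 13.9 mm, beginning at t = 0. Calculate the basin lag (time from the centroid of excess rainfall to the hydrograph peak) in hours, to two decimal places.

t_L ≈ 22.66 h

Centroid of excess rainfall: t_c = Σ P_i·t̄_i / ΣP_i = 7.3438 h (block centres at 3, 9 h).
Hydrograph peak occurs at t = 30 h, so basin lag t_L = 30 − 7.3438 = 22.66 h.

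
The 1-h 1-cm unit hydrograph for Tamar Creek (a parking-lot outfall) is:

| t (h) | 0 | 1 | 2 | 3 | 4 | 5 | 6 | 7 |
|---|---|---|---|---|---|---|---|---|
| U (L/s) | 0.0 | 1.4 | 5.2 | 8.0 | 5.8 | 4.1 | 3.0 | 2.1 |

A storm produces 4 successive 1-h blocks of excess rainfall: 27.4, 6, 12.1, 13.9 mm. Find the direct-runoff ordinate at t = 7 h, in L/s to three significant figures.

By discrete convolution, Q_j = Σ (P_i / 10 mm) · U_{j−i}.
At t = 7 h (j=7): Q = (27.4/10)·2.1 + (6/10)·3.0 + (12.1/10)·4.1 + (13.9/10)·5.8 = 20.6 L/s.

Q ≈ 20.6 L/s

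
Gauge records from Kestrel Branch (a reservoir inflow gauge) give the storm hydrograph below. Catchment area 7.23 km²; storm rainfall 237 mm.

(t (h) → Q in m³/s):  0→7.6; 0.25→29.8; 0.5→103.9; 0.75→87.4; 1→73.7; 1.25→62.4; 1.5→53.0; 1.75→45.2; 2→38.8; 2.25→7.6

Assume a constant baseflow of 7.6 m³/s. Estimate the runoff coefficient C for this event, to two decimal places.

C ≈ 0.23

ΣQ_DR = 433.4 m³/s; V = ΣQ_DR·Δt = 3.901 × 10^5 m³.
Runoff depth d = V / A = 53.95 mm.
C = d / P = 53.95 / 237 = 0.23.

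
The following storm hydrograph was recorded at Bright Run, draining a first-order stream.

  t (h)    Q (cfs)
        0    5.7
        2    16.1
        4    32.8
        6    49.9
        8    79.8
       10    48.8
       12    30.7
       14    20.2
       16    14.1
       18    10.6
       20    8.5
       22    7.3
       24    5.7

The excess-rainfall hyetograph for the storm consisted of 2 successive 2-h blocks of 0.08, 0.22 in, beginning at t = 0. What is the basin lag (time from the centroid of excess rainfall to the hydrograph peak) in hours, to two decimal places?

Centroid of excess rainfall: t_c = Σ P_i·t̄_i / ΣP_i = 2.4667 h (block centres at 1, 3 h).
Hydrograph peak occurs at t = 8 h, so basin lag t_L = 8 − 2.4667 = 5.53 h.

t_L ≈ 5.53 h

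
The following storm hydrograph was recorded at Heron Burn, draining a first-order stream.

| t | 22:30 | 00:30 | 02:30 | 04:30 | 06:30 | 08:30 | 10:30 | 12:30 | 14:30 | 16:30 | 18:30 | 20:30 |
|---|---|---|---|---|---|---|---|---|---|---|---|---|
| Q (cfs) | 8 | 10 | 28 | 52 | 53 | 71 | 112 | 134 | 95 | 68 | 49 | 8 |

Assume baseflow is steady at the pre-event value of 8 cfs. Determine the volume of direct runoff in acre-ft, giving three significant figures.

V ≈ 97.9 acre-ft

Direct-runoff ordinates (Q − Q_b): 0.0, 2.0, 20.0, 44.0, 45.0, 63.0, 104.0, 126.0, 87.0, 60.0, 41.0, 0.0 cfs.
ΣQ_DR = 592.0 cfs.
With Δt = 2 h = 7200 s, V = ΣQ_DR · Δt = 592.0 × 7200 = 4.26 × 10^6 ft³ = 97.9 acre-ft.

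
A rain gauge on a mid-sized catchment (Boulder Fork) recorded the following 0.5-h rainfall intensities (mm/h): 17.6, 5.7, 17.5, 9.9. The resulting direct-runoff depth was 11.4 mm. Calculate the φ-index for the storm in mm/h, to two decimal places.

φ ≈ 7.40 mm/h

Only the 3 blocks with intensity above φ contribute runoff: 17.6, 17.5, 9.9 mm/h.
Σ(I−φ)·Δt = d  ⇒  (17.6+17.5+9.9 − 3φ)·0.5 = 11.4
φ = (45.00 − 11.4/0.5) / 3 = 7.40 mm/h.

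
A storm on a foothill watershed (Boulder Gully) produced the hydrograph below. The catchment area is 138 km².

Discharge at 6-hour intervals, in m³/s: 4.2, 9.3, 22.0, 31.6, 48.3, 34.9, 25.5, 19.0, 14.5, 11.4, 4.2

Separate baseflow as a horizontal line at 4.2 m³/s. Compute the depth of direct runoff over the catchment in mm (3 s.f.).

d ≈ 28.0 mm

Direct runoff: 0.0, 5.1, 17.8, 27.4, 44.1, 30.7, 21.3, 14.8, 10.3, 7.2, 0.0 m³/s; ΣQ_DR = 178.7 m³/s.
V = ΣQ_DR · Δt = 178.7 × 21600 s = 3.860 × 10^6 m³.
Over A = 138 km², depth = V / A = 28.0 mm.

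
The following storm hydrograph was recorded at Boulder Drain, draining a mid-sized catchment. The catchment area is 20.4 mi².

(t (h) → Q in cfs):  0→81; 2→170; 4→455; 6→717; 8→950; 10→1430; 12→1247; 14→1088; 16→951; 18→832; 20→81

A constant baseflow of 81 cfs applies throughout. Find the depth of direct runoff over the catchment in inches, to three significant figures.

d ≈ 1.08 in

Direct runoff: 0.0, 89.0, 374.0, 636.0, 869.0, 1349.0, 1166.0, 1007.0, 870.0, 751.0, 0.0 cfs; ΣQ_DR = 7111 cfs.
V = ΣQ_DR · Δt = 7111 × 7200 s = 5.120 × 10^7 ft³.
Over A = 20.4 mi², depth = V / A = 1.08 in.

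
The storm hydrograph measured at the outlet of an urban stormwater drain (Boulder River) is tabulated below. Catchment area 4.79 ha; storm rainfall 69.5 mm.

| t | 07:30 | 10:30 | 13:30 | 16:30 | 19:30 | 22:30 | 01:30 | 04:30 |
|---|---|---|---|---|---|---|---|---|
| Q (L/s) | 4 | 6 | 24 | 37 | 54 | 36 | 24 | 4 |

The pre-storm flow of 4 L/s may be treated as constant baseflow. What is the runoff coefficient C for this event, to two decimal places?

ΣQ_DR = 157.0 L/s; V = ΣQ_DR·Δt = 1.696 × 10^6 L.
Runoff depth d = V / A = 35.40 mm.
C = d / P = 35.40 / 69.5 = 0.51.

C ≈ 0.51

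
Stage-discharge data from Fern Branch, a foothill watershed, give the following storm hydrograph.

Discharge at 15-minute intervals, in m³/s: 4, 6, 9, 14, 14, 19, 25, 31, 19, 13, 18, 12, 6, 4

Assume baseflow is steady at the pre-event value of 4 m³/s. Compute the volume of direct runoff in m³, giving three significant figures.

Direct-runoff ordinates (Q − Q_b): 0.0, 2.0, 5.0, 10.0, 10.0, 15.0, 21.0, 27.0, 15.0, 9.0, 14.0, 8.0, 2.0, 0.0 m³/s.
ΣQ_DR = 138.0 m³/s.
With Δt = 0.25 h = 900 s, V = ΣQ_DR · Δt = 138.0 × 900 = 1.24 × 10^5 m³.

V ≈ 1.24 × 10^5 m³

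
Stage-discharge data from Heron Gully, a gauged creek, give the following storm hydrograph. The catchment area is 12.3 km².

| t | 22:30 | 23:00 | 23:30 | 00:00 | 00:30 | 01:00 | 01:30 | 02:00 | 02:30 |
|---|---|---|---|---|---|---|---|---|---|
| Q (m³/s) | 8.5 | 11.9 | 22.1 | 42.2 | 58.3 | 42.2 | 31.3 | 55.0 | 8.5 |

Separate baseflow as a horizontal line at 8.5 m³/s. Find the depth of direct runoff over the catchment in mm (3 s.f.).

d ≈ 29.8 mm

Direct runoff: 0.0, 3.4, 13.6, 33.7, 49.8, 33.7, 22.8, 46.5, 0.0 m³/s; ΣQ_DR = 203.5 m³/s.
V = ΣQ_DR · Δt = 203.5 × 1800 s = 3.663 × 10^5 m³.
Over A = 12.3 km², depth = V / A = 29.8 mm.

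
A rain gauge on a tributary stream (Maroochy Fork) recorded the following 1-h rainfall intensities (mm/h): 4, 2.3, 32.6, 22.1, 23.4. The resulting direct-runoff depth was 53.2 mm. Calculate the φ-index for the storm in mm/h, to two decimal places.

φ ≈ 8.30 mm/h

Only the 3 blocks with intensity above φ contribute runoff: 32.6, 22.1, 23.4 mm/h.
Σ(I−φ)·Δt = d  ⇒  (32.6+22.1+23.4 − 3φ)·1 = 53.2
φ = (78.10 − 53.2/1) / 3 = 8.30 mm/h.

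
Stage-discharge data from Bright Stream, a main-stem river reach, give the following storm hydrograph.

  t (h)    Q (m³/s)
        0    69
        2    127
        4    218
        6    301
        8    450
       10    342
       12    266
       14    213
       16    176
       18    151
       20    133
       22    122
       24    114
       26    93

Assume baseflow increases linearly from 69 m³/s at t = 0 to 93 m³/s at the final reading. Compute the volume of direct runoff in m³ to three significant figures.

Direct-runoff ordinates (Q − Q_b): 0.00, 56.15, 145.31, 226.46, 373.62, 263.77, 185.92, 131.08, 92.23, 65.38, 45.54, 32.69, 22.85, 0.00 m³/s.
ΣQ_DR = 1641 m³/s.
With Δt = 2 h = 7200 s, V = ΣQ_DR · Δt = 1641 × 7200 = 1.18 × 10^7 m³.

V ≈ 1.18 × 10^7 m³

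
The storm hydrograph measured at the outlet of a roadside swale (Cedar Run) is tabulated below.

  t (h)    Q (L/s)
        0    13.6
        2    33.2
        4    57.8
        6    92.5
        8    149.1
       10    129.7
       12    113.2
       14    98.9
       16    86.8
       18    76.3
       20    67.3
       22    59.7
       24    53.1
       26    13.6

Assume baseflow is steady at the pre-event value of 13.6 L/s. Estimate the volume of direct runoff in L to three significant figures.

Direct-runoff ordinates (Q − Q_b): 0.0, 19.6, 44.2, 78.9, 135.5, 116.1, 99.6, 85.3, 73.2, 62.7, 53.7, 46.1, 39.5, 0.0 L/s.
ΣQ_DR = 854.4 L/s.
With Δt = 2 h = 7200 s, V = ΣQ_DR · Δt = 854.4 × 7200 = 6.15 × 10^6 L.

V ≈ 6.15 × 10^6 L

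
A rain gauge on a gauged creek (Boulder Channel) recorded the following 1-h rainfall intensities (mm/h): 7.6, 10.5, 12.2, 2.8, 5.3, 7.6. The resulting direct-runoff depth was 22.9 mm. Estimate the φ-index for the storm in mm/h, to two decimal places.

Only the 5 blocks with intensity above φ contribute runoff: 7.6, 10.5, 12.2, 5.3, 7.6 mm/h.
Σ(I−φ)·Δt = d  ⇒  (7.6+10.5+12.2+5.3+7.6 − 5φ)·1 = 22.9
φ = (43.20 − 22.9/1) / 5 = 4.06 mm/h.

φ ≈ 4.06 mm/h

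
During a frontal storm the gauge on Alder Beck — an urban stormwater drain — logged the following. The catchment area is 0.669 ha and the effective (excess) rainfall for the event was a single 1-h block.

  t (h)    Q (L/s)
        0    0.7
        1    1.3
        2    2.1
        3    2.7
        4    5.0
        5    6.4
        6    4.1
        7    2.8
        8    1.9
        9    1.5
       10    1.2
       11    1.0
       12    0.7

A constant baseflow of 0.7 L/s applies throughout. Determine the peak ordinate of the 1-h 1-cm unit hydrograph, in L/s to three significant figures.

U_p ≈ 4.75 L/s

Direct runoff: 0.0, 0.6, 1.4, 2.0, 4.3, 5.7, 3.4, 2.1, 1.2, 0.8, 0.5, 0.3, 0.0 L/s; ΣQ_DR = 22.30 L/s, peak = 5.7 L/s.
Runoff depth d = ΣQ_DR·Δt / A = 22.30 × 3600 / (0.669 ha) = 12.00 mm.
The 1-cm UH is the DRH scaled by (10 mm)/d, so U_p = 5.7 × 10/12.00 = 4.75 L/s.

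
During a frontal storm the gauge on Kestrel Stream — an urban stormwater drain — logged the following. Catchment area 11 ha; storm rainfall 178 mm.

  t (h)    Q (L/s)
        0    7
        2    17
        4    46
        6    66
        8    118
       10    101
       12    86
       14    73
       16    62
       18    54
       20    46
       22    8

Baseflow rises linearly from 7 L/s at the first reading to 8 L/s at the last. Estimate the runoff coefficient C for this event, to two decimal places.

ΣQ_DR = 594.0 L/s; V = ΣQ_DR·Δt = 4.277 × 10^6 L.
Runoff depth d = V / A = 38.88 mm.
C = d / P = 38.88 / 178 = 0.22.

C ≈ 0.22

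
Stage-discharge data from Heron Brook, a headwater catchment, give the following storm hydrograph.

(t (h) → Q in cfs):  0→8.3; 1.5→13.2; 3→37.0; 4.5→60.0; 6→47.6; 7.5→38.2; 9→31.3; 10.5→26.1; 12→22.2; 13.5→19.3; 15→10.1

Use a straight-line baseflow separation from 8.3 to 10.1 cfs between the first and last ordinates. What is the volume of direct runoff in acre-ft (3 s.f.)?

V ≈ 26.3 acre-ft

Direct-runoff ordinates (Q − Q_b): 0.00, 4.72, 28.34, 51.16, 38.58, 29.00, 21.92, 16.54, 12.46, 9.38, 0.00 cfs.
ΣQ_DR = 212.1 cfs.
With Δt = 1.5 h = 5400 s, V = ΣQ_DR · Δt = 212.1 × 5400 = 1.15 × 10^6 ft³ = 26.3 acre-ft.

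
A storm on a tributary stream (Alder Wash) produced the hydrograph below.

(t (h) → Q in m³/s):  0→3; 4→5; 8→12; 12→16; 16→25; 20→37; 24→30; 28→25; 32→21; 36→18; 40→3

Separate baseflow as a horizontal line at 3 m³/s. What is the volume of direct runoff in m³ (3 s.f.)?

Direct-runoff ordinates (Q − Q_b): 0.0, 2.0, 9.0, 13.0, 22.0, 34.0, 27.0, 22.0, 18.0, 15.0, 0.0 m³/s.
ΣQ_DR = 162.0 m³/s.
With Δt = 4 h = 14400 s, V = ΣQ_DR · Δt = 162.0 × 14400 = 2.33 × 10^6 m³.

V ≈ 2.33 × 10^6 m³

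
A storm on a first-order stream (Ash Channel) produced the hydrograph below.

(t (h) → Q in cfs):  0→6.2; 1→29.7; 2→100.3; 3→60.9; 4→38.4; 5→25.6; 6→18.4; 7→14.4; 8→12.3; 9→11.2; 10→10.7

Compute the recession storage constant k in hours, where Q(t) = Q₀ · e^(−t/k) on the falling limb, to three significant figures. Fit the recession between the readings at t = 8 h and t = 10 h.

k ≈ 14.4 h

On the falling limb, Q drops from 12.3 to 10.7 cfs between t = 8 h and t = 10 h (Δt = 2 h).
k = −Δt / ln(Q₂/Q₁) = −2 / ln(10.7/12.3) = 14.4 h.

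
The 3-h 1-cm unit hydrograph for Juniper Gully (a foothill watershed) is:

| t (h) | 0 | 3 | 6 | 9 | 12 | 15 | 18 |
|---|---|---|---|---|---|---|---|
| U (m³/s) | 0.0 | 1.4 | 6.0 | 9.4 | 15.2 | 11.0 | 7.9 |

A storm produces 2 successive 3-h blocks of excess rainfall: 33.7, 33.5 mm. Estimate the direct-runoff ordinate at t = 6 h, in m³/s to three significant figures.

Q ≈ 24.9 m³/s

By discrete convolution, Q_j = Σ (P_i / 10 mm) · U_{j−i}.
At t = 6 h (j=2): Q = (33.7/10)·6.0 + (33.5/10)·1.4 = 24.9 m³/s.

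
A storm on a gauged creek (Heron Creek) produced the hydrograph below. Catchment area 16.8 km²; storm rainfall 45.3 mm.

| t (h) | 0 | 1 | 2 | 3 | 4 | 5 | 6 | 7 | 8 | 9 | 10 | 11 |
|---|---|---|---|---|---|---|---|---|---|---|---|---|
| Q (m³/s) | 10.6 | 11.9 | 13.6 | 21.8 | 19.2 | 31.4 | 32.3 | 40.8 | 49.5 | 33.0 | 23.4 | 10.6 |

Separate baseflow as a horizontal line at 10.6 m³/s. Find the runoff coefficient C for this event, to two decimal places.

C ≈ 0.81

ΣQ_DR = 170.9 m³/s; V = ΣQ_DR·Δt = 6.152 × 10^5 m³.
Runoff depth d = V / A = 36.62 mm.
C = d / P = 36.62 / 45.3 = 0.81.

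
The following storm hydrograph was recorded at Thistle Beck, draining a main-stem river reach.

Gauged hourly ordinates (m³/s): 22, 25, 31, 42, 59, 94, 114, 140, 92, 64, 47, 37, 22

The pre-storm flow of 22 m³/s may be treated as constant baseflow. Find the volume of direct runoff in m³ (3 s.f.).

Direct-runoff ordinates (Q − Q_b): 0.0, 3.0, 9.0, 20.0, 37.0, 72.0, 92.0, 118.0, 70.0, 42.0, 25.0, 15.0, 0.0 m³/s.
ΣQ_DR = 503.0 m³/s.
With Δt = 1 h = 3600 s, V = ΣQ_DR · Δt = 503.0 × 3600 = 1.81 × 10^6 m³.

V ≈ 1.81 × 10^6 m³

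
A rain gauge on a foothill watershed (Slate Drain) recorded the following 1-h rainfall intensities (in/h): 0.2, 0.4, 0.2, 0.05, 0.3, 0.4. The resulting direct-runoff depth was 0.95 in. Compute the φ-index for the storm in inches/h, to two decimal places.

φ ≈ 0.11 in/h

Only the 5 blocks with intensity above φ contribute runoff: 0.2, 0.4, 0.2, 0.3, 0.4 in/h.
Σ(I−φ)·Δt = d  ⇒  (0.2+0.4+0.2+0.3+0.4 − 5φ)·1 = 0.95
φ = (1.500 − 0.95/1) / 5 = 0.11 in/h.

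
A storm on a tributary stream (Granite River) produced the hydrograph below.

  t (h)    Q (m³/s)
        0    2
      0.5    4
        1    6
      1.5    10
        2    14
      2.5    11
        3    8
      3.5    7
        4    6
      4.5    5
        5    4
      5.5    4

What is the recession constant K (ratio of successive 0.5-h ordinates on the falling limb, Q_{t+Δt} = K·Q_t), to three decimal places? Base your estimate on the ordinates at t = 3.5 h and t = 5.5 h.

Using the recession-limb readings at t = 3.5 h and t = 5.5 h: Q falls from 7 to 4 m³/s over 4 intervals.
K = (Q₂/Q₁)^(1/4) = (4/7)^(1/4) = 0.869.

K ≈ 0.869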